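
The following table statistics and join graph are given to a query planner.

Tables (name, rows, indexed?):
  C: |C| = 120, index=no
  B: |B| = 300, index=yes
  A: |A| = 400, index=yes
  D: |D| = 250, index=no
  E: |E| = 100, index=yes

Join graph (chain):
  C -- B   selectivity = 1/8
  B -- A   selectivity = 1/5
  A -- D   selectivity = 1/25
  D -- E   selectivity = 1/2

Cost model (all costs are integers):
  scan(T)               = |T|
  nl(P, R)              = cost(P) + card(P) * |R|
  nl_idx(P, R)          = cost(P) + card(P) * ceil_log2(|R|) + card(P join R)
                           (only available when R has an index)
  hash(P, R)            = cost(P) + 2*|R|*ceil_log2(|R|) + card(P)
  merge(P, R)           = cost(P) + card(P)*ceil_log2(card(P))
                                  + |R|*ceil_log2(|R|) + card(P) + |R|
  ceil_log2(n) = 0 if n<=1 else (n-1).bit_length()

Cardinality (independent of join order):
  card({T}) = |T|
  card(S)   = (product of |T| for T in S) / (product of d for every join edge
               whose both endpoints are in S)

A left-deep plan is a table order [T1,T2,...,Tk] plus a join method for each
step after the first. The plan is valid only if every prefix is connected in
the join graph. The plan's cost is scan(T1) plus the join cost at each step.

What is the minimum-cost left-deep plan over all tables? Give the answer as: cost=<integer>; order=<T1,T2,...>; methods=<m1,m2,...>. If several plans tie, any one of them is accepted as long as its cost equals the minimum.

Selinger DP (subsets sized 1..n):
  {C}: scan cost=120, card=120
  {B}: scan cost=300, card=300
  {A}: scan cost=400, card=400
  {D}: scan cost=250, card=250
  {E}: scan cost=100, card=100
  {BC}: card=4500; try (C,hash)→2280, (B,merge)→4080, (C,merge)→4260, (B,hash)→5640, (B,nl_idx)→5700, (B,nl)→36120 …(+1); best=2280 via (C,hash)
  {AB}: card=24000; try (B,hash)→6200, (A,merge)→7300, (B,merge)→7400, (A,hash)→7800, (A,nl_idx)→27000, (B,nl_idx)→28000 …(+2); best=6200 via (B,hash)
  {AD}: card=4000; try (D,hash)→4800, (A,merge)→6500, (A,nl_idx)→6500, (D,merge)→6650, (A,hash)→7700, (A,nl)→100250 …(+1); best=4800 via (D,hash)
  {DE}: card=12500; try (E,hash)→1900, (D,merge)→3150, (E,merge)→3300, (D,hash)→4200, (E,nl_idx)→14500, (D,nl)→25100 …(+1); best=1900 via (E,hash)
  {ABC}: card=360000; try (A,hash)→13980, (C,hash)→31880, (A,merge)→69280, (C,merge)→391160, (A,nl_idx)→402780, (A,nl)→1802280 …(+1); best=13980 via (A,hash)
  {ABD}: card=240000; try (B,hash)→14200, (D,hash)→34200, (B,merge)→59800, (B,nl_idx)→280800, (D,merge)→392450, (B,nl)→1204800 …(+1); best=14200 via (B,hash)
  {ADE}: card=200000; try (E,hash)→10200, (A,hash)→21600, (E,merge)→57600, (A,merge)→193400, (E,nl_idx)→232800, (A,nl_idx)→314400 …(+2); best=10200 via (E,hash)
  {ABCD}: card=3600000; try (C,hash)→255880, (D,hash)→377980, (C,merge)→4575160, (D,merge)→7216230, (C,nl)→28814200, (D,nl)→90013980; best=255880 via (C,hash)
  {ABDE}: card=12000000; try (B,hash)→215600, (E,hash)→255600, (B,merge)→3813200, (E,merge)→4575000, (E,nl_idx)→13694200, (B,nl_idx)→13810200 …(+2); best=215600 via (B,hash)
  {ABCDE}: card=180000000; try (E,hash)→3857280, (C,hash)→12217280, (E,merge)→83056680, (E,nl_idx)→205455880, (C,merge)→300216560, (E,nl)→360255880 …(+1); best=3857280 via (E,hash)

cost=3857280; order=A,D,B,C,E; methods=hash,hash,hash,hash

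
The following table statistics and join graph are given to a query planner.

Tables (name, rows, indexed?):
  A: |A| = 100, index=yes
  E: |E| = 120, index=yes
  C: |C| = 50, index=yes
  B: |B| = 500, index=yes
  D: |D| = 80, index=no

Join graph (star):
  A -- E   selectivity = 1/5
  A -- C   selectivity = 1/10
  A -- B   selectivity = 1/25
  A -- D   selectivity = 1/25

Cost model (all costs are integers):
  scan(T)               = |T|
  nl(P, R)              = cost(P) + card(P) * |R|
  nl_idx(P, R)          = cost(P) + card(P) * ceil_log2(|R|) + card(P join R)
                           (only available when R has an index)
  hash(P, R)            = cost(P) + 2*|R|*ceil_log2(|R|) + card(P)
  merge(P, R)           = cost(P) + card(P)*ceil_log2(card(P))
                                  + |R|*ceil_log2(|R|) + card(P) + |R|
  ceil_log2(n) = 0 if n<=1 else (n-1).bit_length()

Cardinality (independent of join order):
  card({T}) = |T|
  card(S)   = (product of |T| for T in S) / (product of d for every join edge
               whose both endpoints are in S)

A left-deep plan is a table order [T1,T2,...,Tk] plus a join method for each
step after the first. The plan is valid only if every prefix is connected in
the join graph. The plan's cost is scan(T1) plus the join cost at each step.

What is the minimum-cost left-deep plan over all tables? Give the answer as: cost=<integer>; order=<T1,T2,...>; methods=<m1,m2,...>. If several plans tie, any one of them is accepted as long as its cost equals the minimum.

cost=46160; order=D,A,C,B,E; methods=nl_idx,hash,hash,hash

Selinger DP (subsets sized 1..n):
  {A}: scan cost=100, card=100
  {E}: scan cost=120, card=120
  {C}: scan cost=50, card=50
  {B}: scan cost=500, card=500
  {D}: scan cost=80, card=80
  {AE}: card=2400; try (A,hash)→1640, (E,merge)→1860, (E,hash)→1880, (A,merge)→1880, (E,nl_idx)→3200, (A,nl_idx)→3360 …(+2); best=1640 via (A,hash)
  {AC}: card=500; try (C,hash)→800, (A,nl_idx)→900, (C,nl_idx)→1200, (A,merge)→1200, (C,merge)→1250, (A,hash)→1500 …(+2); best=800 via (C,hash)
  {AB}: card=2000; try (A,hash)→2400, (B,nl_idx)→3000, (B,merge)→5900, (A,nl_idx)→6000, (A,merge)→6300, (B,hash)→9200 …(+2); best=2400 via (A,hash)
  {AD}: card=320; try (A,nl_idx)→960, (D,hash)→1320, (A,merge)→1520, (D,merge)→1540, (A,hash)→1560, (A,nl)→8080 …(+1); best=960 via (A,nl_idx)
  {ACE}: card=12000; try (E,hash)→2980, (C,hash)→4640, (E,merge)→6760, (E,nl_idx)→16300, (C,nl_idx)→28040, (C,merge)→33190 …(+2); best=2980 via (E,hash)
  {ABE}: card=48000; try (E,hash)→6080, (B,hash)→13040, (E,merge)→27360, (B,merge)→37840, (E,nl_idx)→64400, (B,nl_idx)→71240 …(+2); best=6080 via (E,hash)
  {ADE}: card=7680; try (E,hash)→2960, (E,merge)→5120, (D,hash)→5160, (E,nl_idx)→10880, (D,merge)→33480, (E,nl)→39360 …(+1); best=2960 via (E,hash)
  {ABC}: card=10000; try (C,hash)→5000, (B,hash)→10300, (B,merge)→10800, (B,nl_idx)→15300, (C,nl_idx)→24400, (C,merge)→26750 …(+2); best=5000 via (C,hash)
  {ACD}: card=1600; try (C,hash)→1880, (D,hash)→2420, (C,nl_idx)→4480, (C,merge)→4510, (D,merge)→6440, (C,nl)→16960 …(+1); best=1880 via (C,hash)
  {ABD}: card=6400; try (D,hash)→5520, (B,merge)→9160, (B,nl_idx)→10240, (B,hash)→10280, (D,merge)→27040, (B,nl)→160960 …(+1); best=5520 via (D,hash)
  {ABCE}: card=240000; try (E,hash)→16680, (B,hash)→23980, (C,hash)→54680, (E,merge)→155960, (B,merge)→187980, (E,nl_idx)→315000 …(+6); best=16680 via (E,hash)
  {ACDE}: card=38400; try (E,hash)→5160, (C,hash)→11240, (D,hash)→16100, (E,merge)→22040, (E,nl_idx)→51480, (C,nl_idx)→87440 …(+5); best=5160 via (E,hash)
  {ABDE}: card=153600; try (E,hash)→13600, (B,hash)→19640, (D,hash)→55200, (E,merge)→96080, (B,merge)→115480, (E,nl_idx)→203920 …(+5); best=13600 via (E,hash)
  {ABCD}: card=32000; try (B,hash)→12480, (C,hash)→12520, (D,hash)→16120, (B,merge)→26080, (B,nl_idx)→48280, (C,nl_idx)→75920 …(+5); best=12480 via (B,hash)
  {ABCDE}: card=768000; try (E,hash)→46160, (B,hash)→52560, (C,hash)→167800, (D,hash)→257800, (E,merge)→525440, (B,merge)→662960 …(+9); best=46160 via (E,hash)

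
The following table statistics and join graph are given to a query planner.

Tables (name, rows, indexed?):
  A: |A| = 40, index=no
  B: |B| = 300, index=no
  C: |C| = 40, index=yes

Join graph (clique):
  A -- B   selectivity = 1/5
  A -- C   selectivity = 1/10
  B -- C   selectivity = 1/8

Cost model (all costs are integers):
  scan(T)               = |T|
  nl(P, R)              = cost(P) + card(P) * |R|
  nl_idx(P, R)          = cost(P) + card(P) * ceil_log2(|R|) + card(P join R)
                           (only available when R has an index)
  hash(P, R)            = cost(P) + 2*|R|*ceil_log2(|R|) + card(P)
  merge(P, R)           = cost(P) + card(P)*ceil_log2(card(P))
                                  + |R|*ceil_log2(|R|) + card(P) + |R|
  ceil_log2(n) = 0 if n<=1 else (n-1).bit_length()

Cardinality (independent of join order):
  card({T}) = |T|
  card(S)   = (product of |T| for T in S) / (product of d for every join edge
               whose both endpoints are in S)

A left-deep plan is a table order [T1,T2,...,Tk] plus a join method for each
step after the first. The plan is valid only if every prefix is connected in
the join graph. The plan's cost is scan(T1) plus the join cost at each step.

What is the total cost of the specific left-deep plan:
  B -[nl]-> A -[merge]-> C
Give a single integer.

step 1: scan B: cost=300, card=300
step 2: join A via nl
    card(P join A) = 300*40/(5) = 2400
    cost = 300 + 300*40 = 12300
step 3: join C via merge
    card(P join C) = 2400*40/(10*8) = 1200
    cost = 12300 + 2400*12 + 40*6 + 2400 + 40 = 43780

43780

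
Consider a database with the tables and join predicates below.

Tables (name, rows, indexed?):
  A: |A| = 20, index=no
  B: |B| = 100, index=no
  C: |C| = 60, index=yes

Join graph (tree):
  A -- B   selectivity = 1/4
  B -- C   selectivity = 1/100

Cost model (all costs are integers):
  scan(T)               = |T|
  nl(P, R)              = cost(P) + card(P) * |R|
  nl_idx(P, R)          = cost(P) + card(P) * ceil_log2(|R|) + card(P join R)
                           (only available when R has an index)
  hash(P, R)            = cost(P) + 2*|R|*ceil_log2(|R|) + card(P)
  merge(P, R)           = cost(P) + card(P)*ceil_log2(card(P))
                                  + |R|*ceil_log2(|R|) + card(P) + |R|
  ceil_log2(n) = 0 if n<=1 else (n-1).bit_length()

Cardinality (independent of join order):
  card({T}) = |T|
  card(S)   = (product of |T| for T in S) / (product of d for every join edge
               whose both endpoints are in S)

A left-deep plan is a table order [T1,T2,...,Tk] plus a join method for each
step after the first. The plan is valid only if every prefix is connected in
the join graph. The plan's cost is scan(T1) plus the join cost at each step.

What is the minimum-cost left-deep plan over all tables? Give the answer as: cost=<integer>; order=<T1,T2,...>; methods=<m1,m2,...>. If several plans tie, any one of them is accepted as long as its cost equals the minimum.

cost=1020; order=B,C,A; methods=nl_idx,hash

Selinger DP (subsets sized 1..n):
  {A}: scan cost=20, card=20
  {B}: scan cost=100, card=100
  {C}: scan cost=60, card=60
  {AB}: card=500; try (A,hash)→400, (B,merge)→940, (A,merge)→1020, (B,hash)→1440, (B,nl)→2020, (A,nl)→2100; best=400 via (A,hash)
  {BC}: card=60; try (C,nl_idx)→760, (C,hash)→920, (B,merge)→1280, (C,merge)→1320, (B,hash)→1520, (B,nl)→6060 …(+1); best=760 via (C,nl_idx)
  {ABC}: card=300; try (A,hash)→1020, (A,merge)→1300, (C,hash)→1620, (A,nl)→1960, (C,nl_idx)→3700, (C,merge)→5820 …(+1); best=1020 via (A,hash)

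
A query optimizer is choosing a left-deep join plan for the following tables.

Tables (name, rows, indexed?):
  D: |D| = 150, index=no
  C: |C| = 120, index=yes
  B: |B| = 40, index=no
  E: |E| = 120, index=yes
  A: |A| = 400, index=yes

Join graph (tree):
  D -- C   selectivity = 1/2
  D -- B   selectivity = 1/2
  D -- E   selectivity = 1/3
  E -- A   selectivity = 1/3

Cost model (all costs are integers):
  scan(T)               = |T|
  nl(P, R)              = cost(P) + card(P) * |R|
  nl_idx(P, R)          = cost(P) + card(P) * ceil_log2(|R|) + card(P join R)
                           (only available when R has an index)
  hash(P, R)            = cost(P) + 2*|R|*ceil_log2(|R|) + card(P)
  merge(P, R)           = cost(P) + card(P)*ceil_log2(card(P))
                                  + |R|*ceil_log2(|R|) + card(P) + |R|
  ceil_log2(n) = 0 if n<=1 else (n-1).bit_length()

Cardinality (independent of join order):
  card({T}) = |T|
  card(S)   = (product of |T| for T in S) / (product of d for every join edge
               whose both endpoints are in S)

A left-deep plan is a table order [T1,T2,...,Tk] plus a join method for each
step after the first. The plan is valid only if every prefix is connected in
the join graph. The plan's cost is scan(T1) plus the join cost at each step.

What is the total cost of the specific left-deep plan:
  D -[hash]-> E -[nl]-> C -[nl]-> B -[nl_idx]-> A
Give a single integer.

1039921980

step 1: scan D: cost=150, card=150
step 2: join E via hash
    card(P join E) = 150*120/(3) = 6000
    cost = 150 + 2*120*7 + 150 = 1980
step 3: join C via nl
    card(P join C) = 6000*120/(2) = 360000
    cost = 1980 + 6000*120 = 721980
step 4: join B via nl
    card(P join B) = 360000*40/(2) = 7200000
    cost = 721980 + 360000*40 = 15121980
step 5: join A via nl_idx
    card(P join A) = 7200000*400/(3) = 960000000
    cost = 15121980 + 7200000*9 + 960000000 = 1039921980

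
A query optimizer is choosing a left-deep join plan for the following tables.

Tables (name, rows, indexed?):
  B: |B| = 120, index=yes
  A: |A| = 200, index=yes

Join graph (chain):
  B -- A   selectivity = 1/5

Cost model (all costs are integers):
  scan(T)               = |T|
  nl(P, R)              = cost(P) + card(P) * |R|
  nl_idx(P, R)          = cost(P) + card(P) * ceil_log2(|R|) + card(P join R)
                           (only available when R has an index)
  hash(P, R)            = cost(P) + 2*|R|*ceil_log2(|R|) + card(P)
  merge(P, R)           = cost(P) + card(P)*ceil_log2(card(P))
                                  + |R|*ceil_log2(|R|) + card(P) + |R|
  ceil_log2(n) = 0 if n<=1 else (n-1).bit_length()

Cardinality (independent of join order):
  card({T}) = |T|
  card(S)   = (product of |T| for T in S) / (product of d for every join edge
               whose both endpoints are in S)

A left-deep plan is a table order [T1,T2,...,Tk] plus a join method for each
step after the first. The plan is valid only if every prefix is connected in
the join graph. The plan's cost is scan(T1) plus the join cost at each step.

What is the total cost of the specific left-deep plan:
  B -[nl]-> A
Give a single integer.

24120

step 1: scan B: cost=120, card=120
step 2: join A via nl
    card(P join A) = 120*200/(5) = 4800
    cost = 120 + 120*200 = 24120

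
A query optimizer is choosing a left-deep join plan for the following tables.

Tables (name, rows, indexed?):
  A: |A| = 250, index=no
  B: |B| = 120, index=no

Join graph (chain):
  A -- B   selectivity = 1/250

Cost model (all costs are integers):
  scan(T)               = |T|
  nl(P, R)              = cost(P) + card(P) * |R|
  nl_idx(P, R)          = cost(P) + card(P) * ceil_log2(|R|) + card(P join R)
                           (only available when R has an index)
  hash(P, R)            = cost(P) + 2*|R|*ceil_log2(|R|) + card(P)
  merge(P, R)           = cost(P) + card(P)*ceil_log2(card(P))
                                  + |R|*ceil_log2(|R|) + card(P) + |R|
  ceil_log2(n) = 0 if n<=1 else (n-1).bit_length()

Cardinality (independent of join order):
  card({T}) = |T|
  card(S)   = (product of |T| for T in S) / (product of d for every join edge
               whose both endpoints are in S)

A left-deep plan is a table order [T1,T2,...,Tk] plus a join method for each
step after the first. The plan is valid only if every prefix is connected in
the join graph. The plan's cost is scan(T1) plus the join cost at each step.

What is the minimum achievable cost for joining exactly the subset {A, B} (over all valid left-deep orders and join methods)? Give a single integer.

2180

Selinger DP over subsets of {A,B}:
  {A}: scan cost=250, card=250
  {B}: scan cost=120, card=120
  {AB}: card=120; try (B,hash)→2180, (A,merge)→3330, (B,merge)→3460, (A,hash)→4240, (A,nl)→30120, (B,nl)→30250; best=2180 via (B,hash)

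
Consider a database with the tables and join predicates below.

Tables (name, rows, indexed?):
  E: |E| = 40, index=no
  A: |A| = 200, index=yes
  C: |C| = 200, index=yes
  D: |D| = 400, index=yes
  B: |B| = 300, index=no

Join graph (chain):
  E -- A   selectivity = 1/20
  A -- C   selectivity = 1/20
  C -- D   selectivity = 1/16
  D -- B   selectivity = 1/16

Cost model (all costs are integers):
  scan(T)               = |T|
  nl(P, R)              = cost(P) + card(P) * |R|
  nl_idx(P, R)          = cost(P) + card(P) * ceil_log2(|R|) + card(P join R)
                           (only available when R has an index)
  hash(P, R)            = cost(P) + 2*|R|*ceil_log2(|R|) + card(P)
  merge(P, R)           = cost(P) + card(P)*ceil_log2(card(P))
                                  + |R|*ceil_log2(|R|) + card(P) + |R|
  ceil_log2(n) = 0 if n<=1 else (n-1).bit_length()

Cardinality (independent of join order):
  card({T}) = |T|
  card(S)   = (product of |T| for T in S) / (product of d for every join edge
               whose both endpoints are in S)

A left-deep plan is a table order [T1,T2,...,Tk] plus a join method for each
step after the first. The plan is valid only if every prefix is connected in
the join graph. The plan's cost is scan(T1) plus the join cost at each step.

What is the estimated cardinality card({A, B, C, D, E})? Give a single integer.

Tables in S: A(200), B(300), C(200), D(400), E(40)
Edges inside S: E-A(d=20), A-C(d=20), C-D(d=16), D-B(d=16)
numerator = 200 * 300 * 200 * 400 * 40 = 192000000000
denominator = 20 * 20 * 16 * 16 = 102400
card(S) = 192000000000 / 102400 = 1875000

1875000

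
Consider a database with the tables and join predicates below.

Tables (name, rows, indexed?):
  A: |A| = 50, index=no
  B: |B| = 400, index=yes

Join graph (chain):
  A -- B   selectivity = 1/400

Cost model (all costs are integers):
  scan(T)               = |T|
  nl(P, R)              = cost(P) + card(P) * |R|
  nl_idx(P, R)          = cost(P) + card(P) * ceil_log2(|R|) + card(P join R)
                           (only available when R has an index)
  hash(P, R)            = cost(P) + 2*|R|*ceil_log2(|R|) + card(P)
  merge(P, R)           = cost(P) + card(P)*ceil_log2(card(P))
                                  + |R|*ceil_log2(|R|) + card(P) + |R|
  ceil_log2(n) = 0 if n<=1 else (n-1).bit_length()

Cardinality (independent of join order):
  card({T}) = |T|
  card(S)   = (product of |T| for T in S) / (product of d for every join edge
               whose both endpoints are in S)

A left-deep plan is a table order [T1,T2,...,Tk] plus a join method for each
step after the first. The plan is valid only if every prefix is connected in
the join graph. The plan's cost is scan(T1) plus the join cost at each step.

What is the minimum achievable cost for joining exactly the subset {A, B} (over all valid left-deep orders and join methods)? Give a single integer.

Selinger DP over subsets of {A,B}:
  {A}: scan cost=50, card=50
  {B}: scan cost=400, card=400
  {AB}: card=50; try (B,nl_idx)→550, (A,hash)→1400, (B,merge)→4400, (A,merge)→4750, (B,hash)→7300, (B,nl)→20050 …(+1); best=550 via (B,nl_idx)

550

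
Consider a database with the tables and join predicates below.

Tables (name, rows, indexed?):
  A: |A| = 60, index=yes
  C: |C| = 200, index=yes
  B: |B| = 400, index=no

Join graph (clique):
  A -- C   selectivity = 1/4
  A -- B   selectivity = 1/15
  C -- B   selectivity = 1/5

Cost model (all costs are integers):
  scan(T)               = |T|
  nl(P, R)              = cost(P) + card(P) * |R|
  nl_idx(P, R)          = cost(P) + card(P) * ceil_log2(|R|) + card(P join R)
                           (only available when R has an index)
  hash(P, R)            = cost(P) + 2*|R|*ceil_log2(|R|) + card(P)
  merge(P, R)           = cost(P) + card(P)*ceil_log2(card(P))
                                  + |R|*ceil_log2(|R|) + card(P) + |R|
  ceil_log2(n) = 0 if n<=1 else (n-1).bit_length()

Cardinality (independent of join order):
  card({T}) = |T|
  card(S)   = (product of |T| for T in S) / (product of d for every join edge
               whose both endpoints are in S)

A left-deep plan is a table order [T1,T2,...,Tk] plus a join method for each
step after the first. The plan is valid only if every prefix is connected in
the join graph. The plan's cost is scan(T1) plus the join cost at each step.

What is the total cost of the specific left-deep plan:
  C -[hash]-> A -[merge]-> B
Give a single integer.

step 1: scan C: cost=200, card=200
step 2: join A via hash
    card(P join A) = 200*60/(4) = 3000
    cost = 200 + 2*60*6 + 200 = 1120
step 3: join B via merge
    card(P join B) = 3000*400/(15*5) = 16000
    cost = 1120 + 3000*12 + 400*9 + 3000 + 400 = 44120

44120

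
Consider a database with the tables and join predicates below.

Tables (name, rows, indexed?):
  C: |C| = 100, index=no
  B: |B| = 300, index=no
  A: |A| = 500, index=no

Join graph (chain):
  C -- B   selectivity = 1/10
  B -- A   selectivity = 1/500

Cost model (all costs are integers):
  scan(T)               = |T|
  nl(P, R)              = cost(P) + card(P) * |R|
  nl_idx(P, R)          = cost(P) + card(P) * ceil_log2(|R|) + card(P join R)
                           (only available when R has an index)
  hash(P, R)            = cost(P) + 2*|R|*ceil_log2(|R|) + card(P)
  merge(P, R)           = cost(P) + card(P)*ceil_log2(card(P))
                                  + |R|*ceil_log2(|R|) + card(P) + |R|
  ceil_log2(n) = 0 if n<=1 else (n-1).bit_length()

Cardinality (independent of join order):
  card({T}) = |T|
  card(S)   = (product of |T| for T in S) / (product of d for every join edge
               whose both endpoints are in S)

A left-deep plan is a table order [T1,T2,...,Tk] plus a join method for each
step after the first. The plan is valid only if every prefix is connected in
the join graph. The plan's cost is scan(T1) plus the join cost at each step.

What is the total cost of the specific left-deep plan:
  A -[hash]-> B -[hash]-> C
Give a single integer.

8100

step 1: scan A: cost=500, card=500
step 2: join B via hash
    card(P join B) = 500*300/(500) = 300
    cost = 500 + 2*300*9 + 500 = 6400
step 3: join C via hash
    card(P join C) = 300*100/(10) = 3000
    cost = 6400 + 2*100*7 + 300 = 8100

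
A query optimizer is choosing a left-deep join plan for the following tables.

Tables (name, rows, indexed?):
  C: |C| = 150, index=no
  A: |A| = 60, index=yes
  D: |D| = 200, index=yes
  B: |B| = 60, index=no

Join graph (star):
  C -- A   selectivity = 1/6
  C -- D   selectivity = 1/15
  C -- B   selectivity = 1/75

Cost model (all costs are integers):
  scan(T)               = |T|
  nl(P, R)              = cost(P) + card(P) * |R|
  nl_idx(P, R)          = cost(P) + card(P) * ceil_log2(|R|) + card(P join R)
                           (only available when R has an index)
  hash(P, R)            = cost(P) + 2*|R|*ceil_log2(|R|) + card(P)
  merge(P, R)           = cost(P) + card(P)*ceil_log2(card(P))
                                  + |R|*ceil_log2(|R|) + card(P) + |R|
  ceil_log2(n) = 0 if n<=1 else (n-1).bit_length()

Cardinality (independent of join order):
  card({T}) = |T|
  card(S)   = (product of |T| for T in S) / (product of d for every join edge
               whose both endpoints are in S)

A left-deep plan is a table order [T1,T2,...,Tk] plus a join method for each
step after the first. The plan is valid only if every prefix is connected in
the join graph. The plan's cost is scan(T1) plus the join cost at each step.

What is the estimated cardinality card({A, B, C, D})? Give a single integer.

Tables in S: A(60), B(60), C(150), D(200)
Edges inside S: C-A(d=6), C-D(d=15), C-B(d=75)
numerator = 60 * 60 * 150 * 200 = 108000000
denominator = 6 * 15 * 75 = 6750
card(S) = 108000000 / 6750 = 16000

16000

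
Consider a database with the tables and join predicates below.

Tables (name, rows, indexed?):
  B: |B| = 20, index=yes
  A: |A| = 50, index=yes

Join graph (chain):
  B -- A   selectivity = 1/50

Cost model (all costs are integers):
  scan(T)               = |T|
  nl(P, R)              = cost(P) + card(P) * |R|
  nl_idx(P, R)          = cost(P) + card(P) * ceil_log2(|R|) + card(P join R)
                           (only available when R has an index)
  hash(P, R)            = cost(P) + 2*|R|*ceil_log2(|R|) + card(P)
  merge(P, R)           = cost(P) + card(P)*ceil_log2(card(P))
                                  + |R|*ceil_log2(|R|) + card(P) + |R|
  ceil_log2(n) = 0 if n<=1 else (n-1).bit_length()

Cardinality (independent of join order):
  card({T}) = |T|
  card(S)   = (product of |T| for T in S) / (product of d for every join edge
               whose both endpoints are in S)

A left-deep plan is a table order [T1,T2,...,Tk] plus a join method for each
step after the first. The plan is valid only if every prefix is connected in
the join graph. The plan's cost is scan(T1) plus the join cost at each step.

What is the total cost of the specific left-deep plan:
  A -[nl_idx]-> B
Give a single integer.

step 1: scan A: cost=50, card=50
step 2: join B via nl_idx
    card(P join B) = 50*20/(50) = 20
    cost = 50 + 50*5 + 20 = 320

320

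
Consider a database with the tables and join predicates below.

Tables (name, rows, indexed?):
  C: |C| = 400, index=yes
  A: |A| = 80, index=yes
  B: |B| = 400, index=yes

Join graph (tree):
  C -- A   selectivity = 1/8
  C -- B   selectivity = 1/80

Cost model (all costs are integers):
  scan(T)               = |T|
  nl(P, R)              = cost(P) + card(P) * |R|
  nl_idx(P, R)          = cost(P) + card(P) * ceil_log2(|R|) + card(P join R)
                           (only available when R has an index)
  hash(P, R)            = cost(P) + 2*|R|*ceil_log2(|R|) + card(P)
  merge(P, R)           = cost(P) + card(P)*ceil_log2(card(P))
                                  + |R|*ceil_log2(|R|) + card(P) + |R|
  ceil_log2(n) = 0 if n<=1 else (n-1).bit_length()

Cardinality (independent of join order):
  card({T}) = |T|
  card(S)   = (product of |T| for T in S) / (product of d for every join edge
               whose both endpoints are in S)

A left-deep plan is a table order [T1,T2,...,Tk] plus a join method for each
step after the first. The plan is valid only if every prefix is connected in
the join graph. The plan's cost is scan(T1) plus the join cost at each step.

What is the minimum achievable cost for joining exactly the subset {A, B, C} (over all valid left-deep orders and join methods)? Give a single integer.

9120

Selinger DP over subsets of {A,B,C}:
  {C}: scan cost=400, card=400
  {A}: scan cost=80, card=80
  {B}: scan cost=400, card=400
  {AC}: card=4000; try (A,hash)→1920, (C,merge)→4720, (C,nl_idx)→4800, (A,merge)→5040, (A,nl_idx)→7200, (C,hash)→7360 …(+2); best=1920 via (A,hash)
  {BC}: card=2000; try (C,nl_idx)→6000, (B,nl_idx)→6000, (C,hash)→8000, (B,hash)→8000, (C,merge)→8400, (B,merge)→8400 …(+2); best=6000 via (C,nl_idx)
  {ABC}: card=20000; try (A,hash)→9120, (B,hash)→13120, (A,merge)→30640, (A,nl_idx)→40000, (B,merge)→57920, (B,nl_idx)→57920 …(+2); best=9120 via (A,hash)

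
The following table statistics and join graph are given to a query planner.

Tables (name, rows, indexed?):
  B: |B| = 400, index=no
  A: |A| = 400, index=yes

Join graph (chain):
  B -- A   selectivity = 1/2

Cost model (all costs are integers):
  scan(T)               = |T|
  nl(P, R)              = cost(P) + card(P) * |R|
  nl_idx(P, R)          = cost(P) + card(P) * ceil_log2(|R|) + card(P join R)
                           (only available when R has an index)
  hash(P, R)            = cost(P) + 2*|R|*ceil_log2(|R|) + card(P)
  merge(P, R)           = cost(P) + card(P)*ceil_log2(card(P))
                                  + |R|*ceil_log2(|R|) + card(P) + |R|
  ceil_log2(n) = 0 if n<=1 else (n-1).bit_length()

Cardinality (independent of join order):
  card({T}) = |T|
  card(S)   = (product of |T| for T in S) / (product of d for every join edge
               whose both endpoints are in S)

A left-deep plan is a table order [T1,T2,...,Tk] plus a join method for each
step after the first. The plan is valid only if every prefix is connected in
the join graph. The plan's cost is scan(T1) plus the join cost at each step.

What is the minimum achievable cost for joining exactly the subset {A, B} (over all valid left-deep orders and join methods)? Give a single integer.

Selinger DP over subsets of {A,B}:
  {B}: scan cost=400, card=400
  {A}: scan cost=400, card=400
  {AB}: card=80000; try (B,hash)→8000, (A,hash)→8000, (B,merge)→8400, (A,merge)→8400, (A,nl_idx)→84000, (B,nl)→160400 …(+1); best=8000 via (B,hash)

8000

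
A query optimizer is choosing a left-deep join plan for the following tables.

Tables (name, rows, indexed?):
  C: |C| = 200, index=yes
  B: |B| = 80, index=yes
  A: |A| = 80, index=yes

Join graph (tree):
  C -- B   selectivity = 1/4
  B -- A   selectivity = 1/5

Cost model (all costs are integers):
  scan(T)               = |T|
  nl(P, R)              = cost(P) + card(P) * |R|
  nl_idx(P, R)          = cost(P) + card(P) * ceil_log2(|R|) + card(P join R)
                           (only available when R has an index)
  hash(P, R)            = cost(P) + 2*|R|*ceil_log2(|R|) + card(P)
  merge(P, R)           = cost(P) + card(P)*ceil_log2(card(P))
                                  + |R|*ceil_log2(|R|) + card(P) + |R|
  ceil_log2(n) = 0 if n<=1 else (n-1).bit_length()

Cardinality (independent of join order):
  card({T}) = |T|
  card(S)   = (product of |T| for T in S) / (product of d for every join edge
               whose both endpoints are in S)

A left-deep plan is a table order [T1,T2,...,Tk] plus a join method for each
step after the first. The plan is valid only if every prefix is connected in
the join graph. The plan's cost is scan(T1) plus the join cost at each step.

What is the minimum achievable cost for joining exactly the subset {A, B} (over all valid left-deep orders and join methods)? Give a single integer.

Selinger DP over subsets of {A,B}:
  {B}: scan cost=80, card=80
  {A}: scan cost=80, card=80
  {AB}: card=1280; try (B,hash)→1280, (A,hash)→1280, (B,merge)→1360, (A,merge)→1360, (B,nl_idx)→1920, (A,nl_idx)→1920 …(+2); best=1280 via (B,hash)

1280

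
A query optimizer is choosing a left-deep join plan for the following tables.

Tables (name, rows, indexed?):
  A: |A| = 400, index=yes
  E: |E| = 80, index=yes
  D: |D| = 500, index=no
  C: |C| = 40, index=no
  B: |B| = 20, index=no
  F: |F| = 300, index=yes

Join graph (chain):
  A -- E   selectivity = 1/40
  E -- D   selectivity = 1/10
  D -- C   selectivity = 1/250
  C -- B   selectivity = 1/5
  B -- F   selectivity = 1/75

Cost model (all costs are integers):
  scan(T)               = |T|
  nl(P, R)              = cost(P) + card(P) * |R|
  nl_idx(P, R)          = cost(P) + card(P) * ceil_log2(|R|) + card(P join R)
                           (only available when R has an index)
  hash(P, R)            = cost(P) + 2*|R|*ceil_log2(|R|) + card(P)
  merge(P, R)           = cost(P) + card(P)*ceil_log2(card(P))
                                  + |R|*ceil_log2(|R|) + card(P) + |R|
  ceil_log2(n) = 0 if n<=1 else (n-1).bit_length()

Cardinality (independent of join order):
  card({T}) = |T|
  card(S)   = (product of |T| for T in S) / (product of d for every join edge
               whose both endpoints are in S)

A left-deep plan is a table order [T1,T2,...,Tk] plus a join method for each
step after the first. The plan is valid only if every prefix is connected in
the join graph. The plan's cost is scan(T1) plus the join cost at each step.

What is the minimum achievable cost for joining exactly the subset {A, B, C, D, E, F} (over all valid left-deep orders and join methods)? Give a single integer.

Selinger DP over subsets of {A,B,C,D,E,F}:
  {A}: scan cost=400, card=400
  {E}: scan cost=80, card=80
  {D}: scan cost=500, card=500
  {C}: scan cost=40, card=40
  {B}: scan cost=20, card=20
  {F}: scan cost=300, card=300
  {AE}: card=800; try (A,nl_idx)→1600, (E,hash)→1920, (E,nl_idx)→4000, (A,merge)→4720, (E,merge)→5040, (A,hash)→7360 …(+2); best=1600 via (A,nl_idx)
  {DE}: card=4000; try (E,hash)→2120, (D,merge)→5720, (E,merge)→6140, (E,nl_idx)→8000, (D,hash)→9160, (D,nl)→40080 …(+1); best=2120 via (E,hash)
  {CD}: card=80; try (C,hash)→1480, (D,merge)→5320, (C,merge)→5780, (D,hash)→9080, (D,nl)→20040, (C,nl)→20500; best=1480 via (C,hash)
  {BC}: card=160; try (B,hash)→280, (C,merge)→420, (B,merge)→440, (C,hash)→520, (C,nl)→820, (B,nl)→840; best=280 via (B,hash)
  {BF}: card=80; try (F,nl_idx)→280, (B,hash)→800, (F,merge)→3140, (B,merge)→3420, (F,hash)→5440, (F,nl)→6020 …(+1); best=280 via (F,nl_idx)
  {ADE}: card=40000; try (D,hash)→11400, (A,hash)→13320, (D,merge)→15400, (A,merge)→58120, (A,nl_idx)→78120, (D,nl)→401600 …(+1); best=11400 via (D,hash)
  {CDE}: card=640; try (E,hash)→2680, (E,nl_idx)→2680, (E,merge)→2760, (C,hash)→6600, (E,nl)→7880, (C,merge)→54400 …(+1); best=2680 via (E,hash)
  {BCD}: card=320; try (B,hash)→1760, (B,merge)→2240, (B,nl)→3080, (D,merge)→6720, (D,hash)→9440, (D,nl)→80280; best=1760 via (B,hash)
  {BCF}: card=640; try (C,hash)→840, (C,merge)→1200, (F,nl_idx)→2360, (C,nl)→3480, (F,merge)→4720, (F,hash)→5840 …(+1); best=840 via (C,hash)
  {ACDE}: card=6400; try (A,hash)→10520, (A,merge)→13720, (A,nl_idx)→14840, (C,hash)→51880, (A,nl)→258680, (C,merge)→691680 …(+1); best=10520 via (A,hash)
  {BCDE}: card=2560; try (E,hash)→3200, (B,hash)→3520, (E,merge)→5600, (E,nl_idx)→6560, (B,merge)→9840, (B,nl)→15480 …(+1); best=3200 via (E,hash)
  {BCDF}: card=1280; try (F,nl_idx)→5920, (F,hash)→7480, (F,merge)→7960, (D,hash)→10480, (D,merge)→12880, (F,nl)→97760 …(+1); best=5920 via (F,nl_idx)
  {ABCDE}: card=25600; try (A,hash)→12960, (B,hash)→17120, (A,merge)→40480, (A,nl_idx)→51840, (B,merge)→100240, (B,nl)→138520 …(+1); best=12960 via (A,hash)
  {BCDEF}: card=10240; try (E,hash)→8320, (F,hash)→11160, (E,merge)→21920, (E,nl_idx)→25120, (F,nl_idx)→36480, (F,merge)→39480 …(+2); best=8320 via (E,hash)
  {ABCDEF}: card=102400; try (A,hash)→25760, (F,hash)→43960, (A,merge)→165920, (A,nl_idx)→202880, (F,nl_idx)→345760, (F,merge)→425560 …(+2); best=25760 via (A,hash)

25760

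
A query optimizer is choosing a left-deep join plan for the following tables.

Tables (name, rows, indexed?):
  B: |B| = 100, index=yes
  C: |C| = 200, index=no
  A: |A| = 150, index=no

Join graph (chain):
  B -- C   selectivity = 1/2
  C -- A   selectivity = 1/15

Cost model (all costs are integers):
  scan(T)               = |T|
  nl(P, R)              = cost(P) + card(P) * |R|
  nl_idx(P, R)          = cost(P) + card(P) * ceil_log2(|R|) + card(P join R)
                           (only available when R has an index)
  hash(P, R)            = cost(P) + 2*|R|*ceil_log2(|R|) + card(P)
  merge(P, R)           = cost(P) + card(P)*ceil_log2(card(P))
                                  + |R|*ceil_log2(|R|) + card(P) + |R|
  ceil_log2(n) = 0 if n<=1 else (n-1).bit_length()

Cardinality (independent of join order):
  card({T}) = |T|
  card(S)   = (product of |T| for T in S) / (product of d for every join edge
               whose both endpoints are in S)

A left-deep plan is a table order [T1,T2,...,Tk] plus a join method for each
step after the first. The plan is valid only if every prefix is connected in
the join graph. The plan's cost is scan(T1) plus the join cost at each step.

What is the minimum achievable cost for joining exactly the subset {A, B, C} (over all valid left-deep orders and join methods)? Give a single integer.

Selinger DP over subsets of {A,B,C}:
  {B}: scan cost=100, card=100
  {C}: scan cost=200, card=200
  {A}: scan cost=150, card=150
  {BC}: card=10000; try (B,hash)→1800, (C,merge)→2700, (B,merge)→2800, (C,hash)→3400, (B,nl_idx)→11600, (C,nl)→20100 …(+1); best=1800 via (B,hash)
  {AC}: card=2000; try (A,hash)→2800, (C,merge)→3300, (A,merge)→3350, (C,hash)→3500, (C,nl)→30150, (A,nl)→30200; best=2800 via (A,hash)
  {ABC}: card=100000; try (B,hash)→6200, (A,hash)→14200, (B,merge)→27600, (B,nl_idx)→116800, (A,merge)→153150, (B,nl)→202800 …(+1); best=6200 via (B,hash)

6200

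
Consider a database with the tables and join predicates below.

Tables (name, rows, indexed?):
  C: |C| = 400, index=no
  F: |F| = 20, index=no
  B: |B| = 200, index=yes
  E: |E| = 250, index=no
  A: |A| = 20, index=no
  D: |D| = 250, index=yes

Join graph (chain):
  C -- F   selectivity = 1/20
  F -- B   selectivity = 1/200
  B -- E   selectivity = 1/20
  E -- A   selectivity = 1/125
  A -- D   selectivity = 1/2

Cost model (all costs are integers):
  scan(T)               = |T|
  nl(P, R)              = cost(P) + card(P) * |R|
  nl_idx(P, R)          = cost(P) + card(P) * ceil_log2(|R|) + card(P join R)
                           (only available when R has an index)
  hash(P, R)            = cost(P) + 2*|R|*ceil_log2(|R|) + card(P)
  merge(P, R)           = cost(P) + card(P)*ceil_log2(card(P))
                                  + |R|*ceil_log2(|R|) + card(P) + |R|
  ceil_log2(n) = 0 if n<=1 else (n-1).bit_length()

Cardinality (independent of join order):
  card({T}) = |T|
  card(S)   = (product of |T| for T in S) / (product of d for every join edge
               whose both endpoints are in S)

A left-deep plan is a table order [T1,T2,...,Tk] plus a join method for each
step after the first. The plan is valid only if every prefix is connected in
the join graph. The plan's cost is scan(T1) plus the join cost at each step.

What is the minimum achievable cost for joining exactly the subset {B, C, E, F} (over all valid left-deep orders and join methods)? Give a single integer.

8720

Selinger DP over subsets of {B,C,E,F}:
  {C}: scan cost=400, card=400
  {F}: scan cost=20, card=20
  {B}: scan cost=200, card=200
  {E}: scan cost=250, card=250
  {CF}: card=400; try (F,hash)→1000, (C,merge)→4140, (F,merge)→4520, (C,hash)→7240, (C,nl)→8020, (F,nl)→8400; best=1000 via (F,hash)
  {BF}: card=20; try (B,nl_idx)→200, (F,hash)→600, (B,merge)→1940, (F,merge)→2120, (B,hash)→3240, (B,nl)→4020 …(+1); best=200 via (B,nl_idx)
  {BE}: card=2500; try (B,hash)→3700, (E,merge)→4250, (B,merge)→4300, (E,hash)→4400, (B,nl_idx)→4750, (E,nl)→50200 …(+1); best=3700 via (B,hash)
  {BCF}: card=400; try (C,merge)→4320, (B,hash)→4600, (B,nl_idx)→4600, (B,merge)→6800, (C,hash)→7420, (C,nl)→8200 …(+1); best=4320 via (C,merge)
  {BEF}: card=250; try (E,merge)→2570, (E,hash)→4220, (E,nl)→5200, (F,hash)→6400, (F,merge)→36320, (F,nl)→53700; best=2570 via (E,merge)
  {BCEF}: card=5000; try (E,hash)→8720, (C,merge)→8820, (C,hash)→10020, (E,merge)→10570, (C,nl)→102570, (E,nl)→104320; best=8720 via (E,hash)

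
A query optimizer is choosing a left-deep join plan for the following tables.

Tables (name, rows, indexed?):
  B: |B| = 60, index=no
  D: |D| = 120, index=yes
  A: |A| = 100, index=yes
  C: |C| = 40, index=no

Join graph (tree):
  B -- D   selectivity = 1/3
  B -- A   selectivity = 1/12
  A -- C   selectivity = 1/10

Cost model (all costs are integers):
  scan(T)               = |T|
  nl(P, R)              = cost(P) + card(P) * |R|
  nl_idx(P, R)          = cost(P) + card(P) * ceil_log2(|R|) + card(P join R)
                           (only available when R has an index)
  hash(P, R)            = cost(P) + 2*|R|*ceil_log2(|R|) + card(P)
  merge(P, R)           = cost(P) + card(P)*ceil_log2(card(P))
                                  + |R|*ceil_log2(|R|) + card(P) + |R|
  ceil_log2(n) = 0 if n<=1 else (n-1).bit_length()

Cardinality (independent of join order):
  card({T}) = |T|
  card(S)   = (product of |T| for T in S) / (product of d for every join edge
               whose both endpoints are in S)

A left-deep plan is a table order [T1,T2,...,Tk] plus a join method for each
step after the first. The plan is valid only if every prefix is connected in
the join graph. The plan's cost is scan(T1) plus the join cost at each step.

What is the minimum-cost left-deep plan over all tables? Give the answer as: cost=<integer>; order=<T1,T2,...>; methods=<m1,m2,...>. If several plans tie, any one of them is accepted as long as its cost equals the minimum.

cost=5480; order=A,C,B,D; methods=hash,hash,hash

Selinger DP (subsets sized 1..n):
  {B}: scan cost=60, card=60
  {D}: scan cost=120, card=120
  {A}: scan cost=100, card=100
  {C}: scan cost=40, card=40
  {BD}: card=2400; try (B,hash)→960, (D,merge)→1440, (B,merge)→1500, (D,hash)→1800, (D,nl_idx)→2880, (D,nl)→7260 …(+1); best=960 via (B,hash)
  {AB}: card=500; try (B,hash)→920, (A,nl_idx)→980, (A,merge)→1280, (B,merge)→1320, (A,hash)→1520, (A,nl)→6060 …(+1); best=920 via (B,hash)
  {AC}: card=400; try (C,hash)→680, (A,nl_idx)→720, (A,merge)→1120, (C,merge)→1180, (A,hash)→1480, (A,nl)→4040 …(+1); best=680 via (C,hash)
  {ABD}: card=20000; try (D,hash)→3100, (A,hash)→4760, (D,merge)→6880, (D,nl_idx)→24420, (A,merge)→32960, (A,nl_idx)→37760 …(+2); best=3100 via (D,hash)
  {ABC}: card=2000; try (B,hash)→1800, (C,hash)→1900, (B,merge)→5100, (C,merge)→6200, (C,nl)→20920, (B,nl)→24680; best=1800 via (B,hash)
  {ABCD}: card=80000; try (D,hash)→5480, (C,hash)→23580, (D,merge)→26760, (D,nl_idx)→95800, (D,nl)→241800, (C,merge)→323380 …(+1); best=5480 via (D,hash)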